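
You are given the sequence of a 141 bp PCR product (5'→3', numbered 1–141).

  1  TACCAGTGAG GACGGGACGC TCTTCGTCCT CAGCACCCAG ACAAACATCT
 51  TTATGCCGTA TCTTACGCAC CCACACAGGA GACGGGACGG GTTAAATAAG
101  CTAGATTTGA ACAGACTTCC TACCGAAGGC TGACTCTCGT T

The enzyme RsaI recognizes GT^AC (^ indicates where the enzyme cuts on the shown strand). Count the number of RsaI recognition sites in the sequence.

No occurrence of GTAC is present in the sequence.
RsaI does not cut: 0 sites.

0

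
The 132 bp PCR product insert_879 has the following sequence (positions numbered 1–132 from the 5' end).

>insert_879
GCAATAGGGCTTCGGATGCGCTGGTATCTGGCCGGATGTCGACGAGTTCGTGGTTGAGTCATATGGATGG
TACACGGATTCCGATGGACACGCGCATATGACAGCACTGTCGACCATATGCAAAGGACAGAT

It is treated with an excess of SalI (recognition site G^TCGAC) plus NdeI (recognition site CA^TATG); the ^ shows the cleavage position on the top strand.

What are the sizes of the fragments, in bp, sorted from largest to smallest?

SalI sites (GTCGAC) start at positions 38, 109.
SalI cuts after the first base of each site, so after positions 38, 109.
NdeI sites (CATATG) start at positions 60, 95, 115.
NdeI cuts after base 2 of each site, so after positions 61, 96, 116.
Combined cut positions: 38, 61, 96, 109, 116.
Linear molecule, 5 cuts → 6 fragments:
  1–38 → 38 bp
  39–61 → 23 bp
  62–96 → 35 bp
  97–109 → 13 bp
  110–116 → 7 bp
  117–132 → 16 bp
Sorted largest to smallest: 38, 35, 23, 16, 13, 7 bp.

38, 35, 23, 16, 13, 7 bp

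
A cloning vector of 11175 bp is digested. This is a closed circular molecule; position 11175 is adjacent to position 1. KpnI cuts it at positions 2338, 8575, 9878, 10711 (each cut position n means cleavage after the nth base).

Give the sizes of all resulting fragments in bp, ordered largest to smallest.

6237, 2802, 1303, 833 bp

Circular molecule, 4 cuts → 4 fragments:
  8575 − 2338 = 6237 bp
  9878 − 8575 = 1303 bp
  10711 − 9878 = 833 bp
  wrap: 11175 − 10711 + 2338 = 2802 bp
Sorted largest to smallest: 6237, 2802, 1303, 833 bp.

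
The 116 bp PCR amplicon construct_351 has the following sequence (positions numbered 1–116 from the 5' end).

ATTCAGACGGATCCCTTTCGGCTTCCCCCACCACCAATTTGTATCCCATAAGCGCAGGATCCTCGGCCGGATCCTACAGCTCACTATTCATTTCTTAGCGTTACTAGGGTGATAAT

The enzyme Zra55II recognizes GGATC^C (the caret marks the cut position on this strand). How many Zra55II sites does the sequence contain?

GGATCC occurs starting at positions 9, 57, 69.
Zra55II cuts at 3 sites.

3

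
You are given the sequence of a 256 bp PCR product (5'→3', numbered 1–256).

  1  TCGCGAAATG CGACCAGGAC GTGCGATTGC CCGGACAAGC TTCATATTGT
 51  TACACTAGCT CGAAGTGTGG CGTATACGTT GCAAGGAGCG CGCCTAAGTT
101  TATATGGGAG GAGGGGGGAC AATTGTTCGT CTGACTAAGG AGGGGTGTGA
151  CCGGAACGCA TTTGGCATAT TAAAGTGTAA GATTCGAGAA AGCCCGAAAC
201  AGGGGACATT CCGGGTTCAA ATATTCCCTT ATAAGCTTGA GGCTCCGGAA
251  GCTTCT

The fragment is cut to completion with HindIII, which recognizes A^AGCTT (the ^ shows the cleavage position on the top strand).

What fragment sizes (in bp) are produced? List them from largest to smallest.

196, 37, 16, 7 bp

HindIII sites (AAGCTT) start at positions 37, 233, 249.
HindIII cuts after the first base of each site, so after positions 37, 233, 249.
Linear molecule, 3 cuts → 4 fragments:
  1–37 → 37 bp
  38–233 → 196 bp
  234–249 → 16 bp
  250–256 → 7 bp
Sorted largest to smallest: 196, 37, 16, 7 bp.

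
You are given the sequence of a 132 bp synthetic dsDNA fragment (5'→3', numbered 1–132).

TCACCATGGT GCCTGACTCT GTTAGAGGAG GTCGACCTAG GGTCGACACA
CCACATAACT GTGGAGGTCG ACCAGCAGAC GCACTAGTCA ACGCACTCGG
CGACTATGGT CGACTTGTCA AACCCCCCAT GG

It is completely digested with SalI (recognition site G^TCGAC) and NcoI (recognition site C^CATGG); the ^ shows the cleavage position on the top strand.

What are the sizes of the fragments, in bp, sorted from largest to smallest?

42, 27, 25, 18, 11, 5, 4 bp

SalI sites (GTCGAC) start at positions 31, 42, 67, 109.
SalI cuts after the first base of each site, so after positions 31, 42, 67, 109.
NcoI sites (CCATGG) start at positions 4, 127.
NcoI cuts after the first base of each site, so after positions 4, 127.
Combined cut positions: 4, 31, 42, 67, 109, 127.
Linear molecule, 6 cuts → 7 fragments:
  1–4 → 4 bp
  5–31 → 27 bp
  32–42 → 11 bp
  43–67 → 25 bp
  68–109 → 42 bp
  110–127 → 18 bp
  128–132 → 5 bp
Sorted largest to smallest: 42, 27, 25, 18, 11, 5, 4 bp.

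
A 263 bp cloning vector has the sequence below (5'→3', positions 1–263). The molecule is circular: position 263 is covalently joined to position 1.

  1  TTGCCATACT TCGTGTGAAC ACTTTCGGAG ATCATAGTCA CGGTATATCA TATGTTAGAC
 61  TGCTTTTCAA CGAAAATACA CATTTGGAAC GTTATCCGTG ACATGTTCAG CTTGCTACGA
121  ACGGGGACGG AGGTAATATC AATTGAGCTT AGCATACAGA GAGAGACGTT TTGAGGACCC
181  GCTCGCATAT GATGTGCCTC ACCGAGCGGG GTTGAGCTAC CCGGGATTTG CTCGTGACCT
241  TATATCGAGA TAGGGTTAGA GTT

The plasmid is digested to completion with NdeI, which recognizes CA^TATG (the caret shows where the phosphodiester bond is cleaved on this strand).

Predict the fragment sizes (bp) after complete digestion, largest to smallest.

137, 126 bp

NdeI sites (CATATG) start at positions 49, 186.
NdeI cuts after base 2 of each site, so after positions 50, 187.
Circular molecule, 2 cuts → 2 fragments:
  51–187 → 137 bp
  188–263 then 1–50 → 76 + 50 = 126 bp
Sorted largest to smallest: 137, 126 bp.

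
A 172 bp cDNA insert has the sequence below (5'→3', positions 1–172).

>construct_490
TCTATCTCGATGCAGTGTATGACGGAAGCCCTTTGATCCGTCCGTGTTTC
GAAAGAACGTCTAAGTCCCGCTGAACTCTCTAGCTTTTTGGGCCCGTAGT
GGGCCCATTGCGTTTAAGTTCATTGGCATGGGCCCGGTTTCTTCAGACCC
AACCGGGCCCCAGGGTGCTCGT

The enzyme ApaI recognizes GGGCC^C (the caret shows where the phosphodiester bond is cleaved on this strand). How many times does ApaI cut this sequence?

GGGCCC occurs starting at positions 90, 101, 130, 155.
ApaI cuts at 4 sites.

4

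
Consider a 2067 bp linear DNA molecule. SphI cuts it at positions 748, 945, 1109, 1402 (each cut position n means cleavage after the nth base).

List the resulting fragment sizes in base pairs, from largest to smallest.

748, 665, 293, 197, 164 bp

Linear molecule, 4 cuts → 5 fragments:
  748 − 0 = 748 bp
  945 − 748 = 197 bp
  1109 − 945 = 164 bp
  1402 − 1109 = 293 bp
  2067 − 1402 = 665 bp
Sorted largest to smallest: 748, 665, 293, 197, 164 bp.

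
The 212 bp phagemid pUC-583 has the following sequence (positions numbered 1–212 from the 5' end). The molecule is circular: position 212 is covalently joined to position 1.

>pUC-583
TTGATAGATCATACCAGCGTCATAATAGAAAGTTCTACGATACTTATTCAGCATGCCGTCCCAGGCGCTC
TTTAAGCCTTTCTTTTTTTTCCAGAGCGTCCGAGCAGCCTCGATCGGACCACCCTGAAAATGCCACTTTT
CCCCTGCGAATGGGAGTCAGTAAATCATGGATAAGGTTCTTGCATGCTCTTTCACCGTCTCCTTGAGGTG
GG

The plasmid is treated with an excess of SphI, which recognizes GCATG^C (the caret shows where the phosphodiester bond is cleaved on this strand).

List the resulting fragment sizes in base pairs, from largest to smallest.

131, 81 bp

SphI sites (GCATGC) start at positions 51, 182.
SphI cuts after base 5 of each site (before the last base), so after positions 55, 186.
Circular molecule, 2 cuts → 2 fragments:
  56–186 → 131 bp
  187–212 then 1–55 → 26 + 55 = 81 bp
Sorted largest to smallest: 131, 81 bp.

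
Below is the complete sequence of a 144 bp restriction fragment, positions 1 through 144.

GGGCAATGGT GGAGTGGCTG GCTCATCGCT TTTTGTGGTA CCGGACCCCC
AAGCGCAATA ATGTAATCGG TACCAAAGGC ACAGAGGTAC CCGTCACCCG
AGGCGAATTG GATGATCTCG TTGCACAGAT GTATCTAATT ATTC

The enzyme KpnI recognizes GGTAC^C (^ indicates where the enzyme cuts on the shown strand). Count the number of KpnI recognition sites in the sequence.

3

GGTACC occurs starting at positions 37, 69, 86.
KpnI cuts at 3 sites.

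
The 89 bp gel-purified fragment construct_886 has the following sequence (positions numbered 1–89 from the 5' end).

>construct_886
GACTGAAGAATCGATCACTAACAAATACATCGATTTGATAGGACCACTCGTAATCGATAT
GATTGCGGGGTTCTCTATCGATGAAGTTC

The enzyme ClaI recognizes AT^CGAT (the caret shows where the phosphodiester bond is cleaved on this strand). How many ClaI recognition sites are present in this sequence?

ATCGAT occurs starting at positions 10, 29, 53, 77.
ClaI cuts at 4 sites.

4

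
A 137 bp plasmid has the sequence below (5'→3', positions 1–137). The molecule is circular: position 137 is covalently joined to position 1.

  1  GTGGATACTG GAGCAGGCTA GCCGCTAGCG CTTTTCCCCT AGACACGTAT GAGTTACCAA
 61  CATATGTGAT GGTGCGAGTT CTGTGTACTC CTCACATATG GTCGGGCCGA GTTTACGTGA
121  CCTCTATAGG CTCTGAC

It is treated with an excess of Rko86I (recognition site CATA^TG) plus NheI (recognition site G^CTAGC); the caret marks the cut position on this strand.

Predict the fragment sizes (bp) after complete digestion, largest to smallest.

56, 40, 34, 7 bp

Rko86I sites (CATATG) start at positions 61, 95.
Rko86I cuts after base 4 of each site, so after positions 64, 98.
NheI sites (GCTAGC) start at positions 17, 24.
NheI cuts after the first base of each site, so after positions 17, 24.
Combined cut positions: 17, 24, 64, 98.
Circular molecule, 4 cuts → 4 fragments:
  18–24 → 7 bp
  25–64 → 40 bp
  65–98 → 34 bp
  99–137 then 1–17 → 39 + 17 = 56 bp
Sorted largest to smallest: 56, 40, 34, 7 bp.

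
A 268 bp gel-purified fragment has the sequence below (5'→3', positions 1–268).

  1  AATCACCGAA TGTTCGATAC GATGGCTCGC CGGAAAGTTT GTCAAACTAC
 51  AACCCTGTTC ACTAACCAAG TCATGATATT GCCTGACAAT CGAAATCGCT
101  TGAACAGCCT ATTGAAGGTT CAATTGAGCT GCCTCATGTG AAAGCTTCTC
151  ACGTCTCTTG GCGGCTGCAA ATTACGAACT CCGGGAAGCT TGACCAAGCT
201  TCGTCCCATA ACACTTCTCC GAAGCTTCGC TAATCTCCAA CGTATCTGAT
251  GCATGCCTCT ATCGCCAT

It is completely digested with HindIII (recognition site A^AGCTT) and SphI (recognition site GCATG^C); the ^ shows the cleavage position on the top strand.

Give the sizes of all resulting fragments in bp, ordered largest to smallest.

HindIII sites (AAGCTT) start at positions 142, 186, 196, 222.
HindIII cuts after the first base of each site, so after positions 142, 186, 196, 222.
The SphI site (GCATGC) starts at position 251.
SphI cuts after base 5 of each site (before the last base), so after position 255.
Combined cut positions: 142, 186, 196, 222, 255.
Linear molecule, 5 cuts → 6 fragments:
  1–142 → 142 bp
  143–186 → 44 bp
  187–196 → 10 bp
  197–222 → 26 bp
  223–255 → 33 bp
  256–268 → 13 bp
Sorted largest to smallest: 142, 44, 33, 26, 13, 10 bp.

142, 44, 33, 26, 13, 10 bp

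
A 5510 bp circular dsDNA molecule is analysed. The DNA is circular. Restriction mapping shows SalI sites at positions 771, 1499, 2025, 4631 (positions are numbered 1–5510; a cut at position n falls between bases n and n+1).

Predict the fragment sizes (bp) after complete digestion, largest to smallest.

Circular molecule, 4 cuts → 4 fragments:
  1499 − 771 = 728 bp
  2025 − 1499 = 526 bp
  4631 − 2025 = 2606 bp
  wrap: 5510 − 4631 + 771 = 1650 bp
Sorted largest to smallest: 2606, 1650, 728, 526 bp.

2606, 1650, 728, 526 bp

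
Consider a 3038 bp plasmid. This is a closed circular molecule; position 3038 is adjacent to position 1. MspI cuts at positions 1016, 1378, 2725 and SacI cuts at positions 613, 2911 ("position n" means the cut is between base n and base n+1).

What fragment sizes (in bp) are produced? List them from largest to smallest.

Combined cut positions (sorted): 613, 1016, 1378, 2725, 2911.
Circular molecule, 5 cuts → 5 fragments:
  1016 − 613 = 403 bp
  1378 − 1016 = 362 bp
  2725 − 1378 = 1347 bp
  2911 − 2725 = 186 bp
  wrap: 3038 − 2911 + 613 = 740 bp
Sorted largest to smallest: 1347, 740, 403, 362, 186 bp.

1347, 740, 403, 362, 186 bp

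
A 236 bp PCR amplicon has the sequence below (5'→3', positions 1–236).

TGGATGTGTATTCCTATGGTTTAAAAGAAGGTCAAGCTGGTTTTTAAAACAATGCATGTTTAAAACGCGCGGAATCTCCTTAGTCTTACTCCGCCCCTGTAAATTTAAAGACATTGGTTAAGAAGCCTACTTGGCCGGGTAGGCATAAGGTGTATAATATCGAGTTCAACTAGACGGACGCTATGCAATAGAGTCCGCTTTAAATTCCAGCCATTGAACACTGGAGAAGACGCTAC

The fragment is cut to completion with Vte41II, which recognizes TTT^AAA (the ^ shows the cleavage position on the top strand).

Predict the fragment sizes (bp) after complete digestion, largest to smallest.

Vte41II sites (TTTAAA) start at positions 20, 43, 59, 104, 199.
Vte41II cuts after base 3 of each site, so after positions 22, 45, 61, 106, 201.
Linear molecule, 5 cuts → 6 fragments:
  1–22 → 22 bp
  23–45 → 23 bp
  46–61 → 16 bp
  62–106 → 45 bp
  107–201 → 95 bp
  202–236 → 35 bp
Sorted largest to smallest: 95, 45, 35, 23, 22, 16 bp.

95, 45, 35, 23, 22, 16 bp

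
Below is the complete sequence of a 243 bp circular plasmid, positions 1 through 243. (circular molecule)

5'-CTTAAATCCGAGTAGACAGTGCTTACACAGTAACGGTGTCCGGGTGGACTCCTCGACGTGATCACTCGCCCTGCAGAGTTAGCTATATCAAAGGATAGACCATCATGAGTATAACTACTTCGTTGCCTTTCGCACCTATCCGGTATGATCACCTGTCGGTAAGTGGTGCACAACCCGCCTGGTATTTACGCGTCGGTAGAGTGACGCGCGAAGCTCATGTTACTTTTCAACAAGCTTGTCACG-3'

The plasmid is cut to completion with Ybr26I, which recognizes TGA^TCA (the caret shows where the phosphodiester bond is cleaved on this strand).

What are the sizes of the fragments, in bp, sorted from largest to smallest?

Ybr26I sites (TGATCA) start at positions 59, 146.
Ybr26I cuts after base 3 of each site, so after positions 61, 148.
Circular molecule, 2 cuts → 2 fragments:
  62–148 → 87 bp
  149–243 then 1–61 → 95 + 61 = 156 bp
Sorted largest to smallest: 156, 87 bp.

156, 87 bp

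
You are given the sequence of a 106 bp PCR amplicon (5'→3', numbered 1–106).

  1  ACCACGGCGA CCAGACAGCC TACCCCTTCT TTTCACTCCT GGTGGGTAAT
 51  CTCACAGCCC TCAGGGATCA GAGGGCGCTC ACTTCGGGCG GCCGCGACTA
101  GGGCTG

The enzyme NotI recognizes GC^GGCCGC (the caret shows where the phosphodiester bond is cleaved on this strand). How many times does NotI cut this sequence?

1

GCGGCCGC occurs starting at position 88.
NotI cuts at 1 site.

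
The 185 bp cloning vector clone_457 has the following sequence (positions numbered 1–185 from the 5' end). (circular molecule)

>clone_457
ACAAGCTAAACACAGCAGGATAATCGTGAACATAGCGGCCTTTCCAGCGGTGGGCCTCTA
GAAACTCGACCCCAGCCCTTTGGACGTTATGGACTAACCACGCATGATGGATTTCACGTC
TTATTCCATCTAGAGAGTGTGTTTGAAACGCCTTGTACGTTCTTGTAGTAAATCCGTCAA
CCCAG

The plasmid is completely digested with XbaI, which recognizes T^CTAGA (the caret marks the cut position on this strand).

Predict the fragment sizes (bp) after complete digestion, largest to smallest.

XbaI sites (TCTAGA) start at positions 57, 129.
XbaI cuts after the first base of each site, so after positions 57, 129.
Circular molecule, 2 cuts → 2 fragments:
  58–129 → 72 bp
  130–185 then 1–57 → 56 + 57 = 113 bp
Sorted largest to smallest: 113, 72 bp.

113, 72 bp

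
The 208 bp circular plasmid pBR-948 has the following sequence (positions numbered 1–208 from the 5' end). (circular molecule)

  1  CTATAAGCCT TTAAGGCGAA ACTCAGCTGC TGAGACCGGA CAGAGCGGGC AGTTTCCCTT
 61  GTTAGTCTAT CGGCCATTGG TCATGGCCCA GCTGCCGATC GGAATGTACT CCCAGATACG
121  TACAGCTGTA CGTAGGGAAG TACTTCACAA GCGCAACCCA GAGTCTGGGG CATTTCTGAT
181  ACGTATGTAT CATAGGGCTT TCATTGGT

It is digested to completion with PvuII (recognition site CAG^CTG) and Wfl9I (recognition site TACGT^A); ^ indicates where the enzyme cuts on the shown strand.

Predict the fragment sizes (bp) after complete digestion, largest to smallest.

PvuII sites (CAGCTG) start at positions 24, 89, 123.
PvuII cuts after base 3 of each site, so after positions 26, 91, 125.
Wfl9I sites (TACGTA) start at positions 117, 129, 180.
Wfl9I cuts after base 5 of each site (before the last base), so after positions 121, 133, 184.
Combined cut positions: 26, 91, 121, 125, 133, 184.
Circular molecule, 6 cuts → 6 fragments:
  27–91 → 65 bp
  92–121 → 30 bp
  122–125 → 4 bp
  126–133 → 8 bp
  134–184 → 51 bp
  185–208 then 1–26 → 24 + 26 = 50 bp
Sorted largest to smallest: 65, 51, 50, 30, 8, 4 bp.

65, 51, 50, 30, 8, 4 bp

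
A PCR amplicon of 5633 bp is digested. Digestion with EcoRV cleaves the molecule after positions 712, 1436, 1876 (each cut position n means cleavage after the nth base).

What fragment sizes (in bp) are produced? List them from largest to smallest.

3757, 724, 712, 440 bp

Linear molecule, 3 cuts → 4 fragments:
  712 − 0 = 712 bp
  1436 − 712 = 724 bp
  1876 − 1436 = 440 bp
  5633 − 1876 = 3757 bp
Sorted largest to smallest: 3757, 724, 712, 440 bp.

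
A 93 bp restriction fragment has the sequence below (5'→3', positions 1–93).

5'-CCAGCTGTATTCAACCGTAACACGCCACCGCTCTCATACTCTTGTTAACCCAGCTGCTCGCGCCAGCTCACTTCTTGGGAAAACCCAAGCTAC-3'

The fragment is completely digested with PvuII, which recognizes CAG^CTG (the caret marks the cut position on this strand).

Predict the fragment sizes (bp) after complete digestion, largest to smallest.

PvuII sites (CAGCTG) start at positions 2, 51.
PvuII cuts after base 3 of each site, so after positions 4, 53.
Linear molecule, 2 cuts → 3 fragments:
  1–4 → 4 bp
  5–53 → 49 bp
  54–93 → 40 bp
Sorted largest to smallest: 49, 40, 4 bp.

49, 40, 4 bp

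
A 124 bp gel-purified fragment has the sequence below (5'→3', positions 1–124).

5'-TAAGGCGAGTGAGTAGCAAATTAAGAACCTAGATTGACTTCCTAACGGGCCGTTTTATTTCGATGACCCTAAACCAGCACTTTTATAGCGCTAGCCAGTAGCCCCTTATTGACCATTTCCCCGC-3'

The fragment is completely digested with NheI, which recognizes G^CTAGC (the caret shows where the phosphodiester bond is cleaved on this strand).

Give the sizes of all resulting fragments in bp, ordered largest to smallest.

90, 34 bp

The NheI site (GCTAGC) starts at position 90.
NheI cuts after the first base of each site, so after position 90.
Linear molecule, 1 cut → 2 fragments:
  1–90 → 90 bp
  91–124 → 34 bp
Sorted largest to smallest: 90, 34 bp.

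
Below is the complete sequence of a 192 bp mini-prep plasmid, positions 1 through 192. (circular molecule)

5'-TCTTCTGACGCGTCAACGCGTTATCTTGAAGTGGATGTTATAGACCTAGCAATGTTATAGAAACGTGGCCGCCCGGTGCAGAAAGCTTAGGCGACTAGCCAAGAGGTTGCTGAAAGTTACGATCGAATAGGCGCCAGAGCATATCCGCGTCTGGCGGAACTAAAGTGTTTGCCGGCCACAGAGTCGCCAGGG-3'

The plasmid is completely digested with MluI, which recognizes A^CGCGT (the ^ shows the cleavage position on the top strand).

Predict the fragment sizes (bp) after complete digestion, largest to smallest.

184, 8 bp

MluI sites (ACGCGT) start at positions 8, 16.
MluI cuts after the first base of each site, so after positions 8, 16.
Circular molecule, 2 cuts → 2 fragments:
  9–16 → 8 bp
  17–192 then 1–8 → 176 + 8 = 184 bp
Sorted largest to smallest: 184, 8 bp.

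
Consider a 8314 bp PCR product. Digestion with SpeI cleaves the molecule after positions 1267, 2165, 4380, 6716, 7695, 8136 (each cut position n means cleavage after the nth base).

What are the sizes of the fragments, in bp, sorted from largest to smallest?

2336, 2215, 1267, 979, 898, 441, 178 bp

Linear molecule, 6 cuts → 7 fragments:
  1267 − 0 = 1267 bp
  2165 − 1267 = 898 bp
  4380 − 2165 = 2215 bp
  6716 − 4380 = 2336 bp
  7695 − 6716 = 979 bp
  8136 − 7695 = 441 bp
  8314 − 8136 = 178 bp
Sorted largest to smallest: 2336, 2215, 1267, 979, 898, 441, 178 bp.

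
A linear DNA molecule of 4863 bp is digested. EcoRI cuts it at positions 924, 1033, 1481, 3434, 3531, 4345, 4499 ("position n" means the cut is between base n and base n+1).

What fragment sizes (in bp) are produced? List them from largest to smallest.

1953, 924, 814, 448, 364, 154, 109, 97 bp

Linear molecule, 7 cuts → 8 fragments:
  924 − 0 = 924 bp
  1033 − 924 = 109 bp
  1481 − 1033 = 448 bp
  3434 − 1481 = 1953 bp
  3531 − 3434 = 97 bp
  4345 − 3531 = 814 bp
  4499 − 4345 = 154 bp
  4863 − 4499 = 364 bp
Sorted largest to smallest: 1953, 924, 814, 448, 364, 154, 109, 97 bp.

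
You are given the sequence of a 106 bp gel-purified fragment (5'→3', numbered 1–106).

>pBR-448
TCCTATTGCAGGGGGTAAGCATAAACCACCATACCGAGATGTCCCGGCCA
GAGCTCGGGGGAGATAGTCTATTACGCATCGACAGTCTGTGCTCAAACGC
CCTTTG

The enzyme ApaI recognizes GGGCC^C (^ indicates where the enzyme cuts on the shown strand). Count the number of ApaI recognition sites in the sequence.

0

No occurrence of GGGCCC is present in the sequence.
ApaI does not cut: 0 sites.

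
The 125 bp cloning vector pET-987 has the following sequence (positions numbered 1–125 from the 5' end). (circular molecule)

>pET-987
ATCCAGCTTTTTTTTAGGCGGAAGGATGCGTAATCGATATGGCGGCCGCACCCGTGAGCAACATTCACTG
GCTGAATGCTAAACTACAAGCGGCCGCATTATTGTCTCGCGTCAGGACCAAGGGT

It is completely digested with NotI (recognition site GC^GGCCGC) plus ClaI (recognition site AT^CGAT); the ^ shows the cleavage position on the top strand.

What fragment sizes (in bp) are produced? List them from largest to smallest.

68, 48, 9 bp

NotI sites (GCGGCCGC) start at positions 42, 90.
NotI cuts after base 2 of each site, so after positions 43, 91.
The ClaI site (ATCGAT) starts at position 33.
ClaI cuts after base 2 of each site, so after position 34.
Combined cut positions: 34, 43, 91.
Circular molecule, 3 cuts → 3 fragments:
  35–43 → 9 bp
  44–91 → 48 bp
  92–125 then 1–34 → 34 + 34 = 68 bp
Sorted largest to smallest: 68, 48, 9 bp.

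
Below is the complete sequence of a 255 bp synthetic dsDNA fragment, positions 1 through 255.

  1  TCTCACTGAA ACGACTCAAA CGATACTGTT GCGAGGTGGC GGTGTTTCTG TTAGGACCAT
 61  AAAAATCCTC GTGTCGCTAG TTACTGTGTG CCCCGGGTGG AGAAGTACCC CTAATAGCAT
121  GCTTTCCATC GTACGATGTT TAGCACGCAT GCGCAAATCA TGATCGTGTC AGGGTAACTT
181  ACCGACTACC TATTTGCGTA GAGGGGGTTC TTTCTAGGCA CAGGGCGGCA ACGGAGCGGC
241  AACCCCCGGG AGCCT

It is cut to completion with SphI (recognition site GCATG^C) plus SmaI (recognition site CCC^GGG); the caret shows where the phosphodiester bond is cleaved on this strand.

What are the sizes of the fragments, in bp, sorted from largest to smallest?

96, 94, 30, 27, 8 bp

SphI sites (GCATGC) start at positions 117, 147.
SphI cuts after base 5 of each site (before the last base), so after positions 121, 151.
SmaI sites (CCCGGG) start at positions 92, 245.
SmaI cuts after base 3 of each site, so after positions 94, 247.
Combined cut positions: 94, 121, 151, 247.
Linear molecule, 4 cuts → 5 fragments:
  1–94 → 94 bp
  95–121 → 27 bp
  122–151 → 30 bp
  152–247 → 96 bp
  248–255 → 8 bp
Sorted largest to smallest: 96, 94, 30, 27, 8 bp.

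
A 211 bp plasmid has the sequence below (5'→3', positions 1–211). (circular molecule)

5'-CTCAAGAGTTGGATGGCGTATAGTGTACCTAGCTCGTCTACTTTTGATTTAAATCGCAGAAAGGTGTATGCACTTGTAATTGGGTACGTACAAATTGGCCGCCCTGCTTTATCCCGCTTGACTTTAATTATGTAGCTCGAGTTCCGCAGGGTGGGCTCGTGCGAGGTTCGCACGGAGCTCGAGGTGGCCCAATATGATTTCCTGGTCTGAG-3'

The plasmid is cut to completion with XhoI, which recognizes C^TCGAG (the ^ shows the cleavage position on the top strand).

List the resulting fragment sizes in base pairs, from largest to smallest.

XhoI sites (CTCGAG) start at positions 136, 178.
XhoI cuts after the first base of each site, so after positions 136, 178.
Circular molecule, 2 cuts → 2 fragments:
  137–178 → 42 bp
  179–211 then 1–136 → 33 + 136 = 169 bp
Sorted largest to smallest: 169, 42 bp.

169, 42 bp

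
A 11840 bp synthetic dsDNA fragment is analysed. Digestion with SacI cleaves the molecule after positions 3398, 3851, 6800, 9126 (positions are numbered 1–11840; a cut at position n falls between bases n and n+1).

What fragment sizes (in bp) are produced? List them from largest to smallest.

Linear molecule, 4 cuts → 5 fragments:
  3398 − 0 = 3398 bp
  3851 − 3398 = 453 bp
  6800 − 3851 = 2949 bp
  9126 − 6800 = 2326 bp
  11840 − 9126 = 2714 bp
Sorted largest to smallest: 3398, 2949, 2714, 2326, 453 bp.

3398, 2949, 2714, 2326, 453 bp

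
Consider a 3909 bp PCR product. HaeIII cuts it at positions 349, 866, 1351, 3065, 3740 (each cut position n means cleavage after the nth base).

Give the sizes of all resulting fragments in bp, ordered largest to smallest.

Linear molecule, 5 cuts → 6 fragments:
  349 − 0 = 349 bp
  866 − 349 = 517 bp
  1351 − 866 = 485 bp
  3065 − 1351 = 1714 bp
  3740 − 3065 = 675 bp
  3909 − 3740 = 169 bp
Sorted largest to smallest: 1714, 675, 517, 485, 349, 169 bp.

1714, 675, 517, 485, 349, 169 bp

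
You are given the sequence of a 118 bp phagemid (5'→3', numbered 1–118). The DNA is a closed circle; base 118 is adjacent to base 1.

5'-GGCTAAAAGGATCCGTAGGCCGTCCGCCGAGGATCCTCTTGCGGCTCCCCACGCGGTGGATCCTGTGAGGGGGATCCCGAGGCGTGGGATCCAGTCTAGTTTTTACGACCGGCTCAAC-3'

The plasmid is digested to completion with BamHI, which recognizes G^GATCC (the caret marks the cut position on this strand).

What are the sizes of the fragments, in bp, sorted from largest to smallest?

BamHI sites (GGATCC) start at positions 9, 31, 58, 72, 87.
BamHI cuts after the first base of each site, so after positions 9, 31, 58, 72, 87.
Circular molecule, 5 cuts → 5 fragments:
  10–31 → 22 bp
  32–58 → 27 bp
  59–72 → 14 bp
  73–87 → 15 bp
  88–118 then 1–9 → 31 + 9 = 40 bp
Sorted largest to smallest: 40, 27, 22, 15, 14 bp.

40, 27, 22, 15, 14 bp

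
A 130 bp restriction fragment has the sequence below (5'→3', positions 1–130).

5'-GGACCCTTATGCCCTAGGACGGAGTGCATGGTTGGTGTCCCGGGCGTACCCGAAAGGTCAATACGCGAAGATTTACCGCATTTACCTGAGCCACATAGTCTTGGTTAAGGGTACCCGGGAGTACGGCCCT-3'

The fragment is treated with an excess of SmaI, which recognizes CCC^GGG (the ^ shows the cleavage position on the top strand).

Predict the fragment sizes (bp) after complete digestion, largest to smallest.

SmaI sites (CCCGGG) start at positions 39, 114.
SmaI cuts after base 3 of each site, so after positions 41, 116.
Linear molecule, 2 cuts → 3 fragments:
  1–41 → 41 bp
  42–116 → 75 bp
  117–130 → 14 bp
Sorted largest to smallest: 75, 41, 14 bp.

75, 41, 14 bp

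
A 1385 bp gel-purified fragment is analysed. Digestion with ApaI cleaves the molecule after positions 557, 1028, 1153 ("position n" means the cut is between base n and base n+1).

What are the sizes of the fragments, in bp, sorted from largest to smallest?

Linear molecule, 3 cuts → 4 fragments:
  557 − 0 = 557 bp
  1028 − 557 = 471 bp
  1153 − 1028 = 125 bp
  1385 − 1153 = 232 bp
Sorted largest to smallest: 557, 471, 232, 125 bp.

557, 471, 232, 125 bp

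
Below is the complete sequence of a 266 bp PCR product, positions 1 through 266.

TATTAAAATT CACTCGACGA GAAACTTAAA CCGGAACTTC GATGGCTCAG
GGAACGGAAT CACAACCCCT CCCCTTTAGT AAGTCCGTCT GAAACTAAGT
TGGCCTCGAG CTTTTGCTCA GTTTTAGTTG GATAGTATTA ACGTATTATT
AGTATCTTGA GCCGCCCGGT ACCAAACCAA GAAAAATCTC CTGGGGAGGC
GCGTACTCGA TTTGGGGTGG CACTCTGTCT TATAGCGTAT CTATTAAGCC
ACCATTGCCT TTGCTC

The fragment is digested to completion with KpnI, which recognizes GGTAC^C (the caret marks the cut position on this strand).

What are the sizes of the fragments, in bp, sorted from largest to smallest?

172, 94 bp

The KpnI site (GGTACC) starts at position 168.
KpnI cuts after base 5 of each site (before the last base), so after position 172.
Linear molecule, 1 cut → 2 fragments:
  1–172 → 172 bp
  173–266 → 94 bp
Sorted largest to smallest: 172, 94 bp.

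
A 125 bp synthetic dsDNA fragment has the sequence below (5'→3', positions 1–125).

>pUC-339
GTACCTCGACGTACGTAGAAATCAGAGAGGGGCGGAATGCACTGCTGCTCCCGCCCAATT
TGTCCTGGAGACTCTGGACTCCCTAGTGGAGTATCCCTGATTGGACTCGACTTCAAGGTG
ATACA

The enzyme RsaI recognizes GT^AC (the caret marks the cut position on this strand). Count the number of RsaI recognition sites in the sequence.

2

GTAC occurs starting at positions 1, 11.
RsaI cuts at 2 sites.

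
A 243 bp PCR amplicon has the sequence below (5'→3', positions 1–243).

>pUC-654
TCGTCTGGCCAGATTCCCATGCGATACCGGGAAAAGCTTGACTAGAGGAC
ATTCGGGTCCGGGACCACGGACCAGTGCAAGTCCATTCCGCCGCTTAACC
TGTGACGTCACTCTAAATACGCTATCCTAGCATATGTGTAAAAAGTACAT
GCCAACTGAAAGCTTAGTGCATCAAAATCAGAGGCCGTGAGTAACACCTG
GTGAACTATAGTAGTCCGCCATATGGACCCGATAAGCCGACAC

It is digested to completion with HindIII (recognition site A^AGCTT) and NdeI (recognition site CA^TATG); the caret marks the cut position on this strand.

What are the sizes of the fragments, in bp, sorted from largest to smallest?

HindIII sites (AAGCTT) start at positions 34, 160.
HindIII cuts after the first base of each site, so after positions 34, 160.
NdeI sites (CATATG) start at positions 131, 220.
NdeI cuts after base 2 of each site, so after positions 132, 221.
Combined cut positions: 34, 132, 160, 221.
Linear molecule, 4 cuts → 5 fragments:
  1–34 → 34 bp
  35–132 → 98 bp
  133–160 → 28 bp
  161–221 → 61 bp
  222–243 → 22 bp
Sorted largest to smallest: 98, 61, 34, 28, 22 bp.

98, 61, 34, 28, 22 bp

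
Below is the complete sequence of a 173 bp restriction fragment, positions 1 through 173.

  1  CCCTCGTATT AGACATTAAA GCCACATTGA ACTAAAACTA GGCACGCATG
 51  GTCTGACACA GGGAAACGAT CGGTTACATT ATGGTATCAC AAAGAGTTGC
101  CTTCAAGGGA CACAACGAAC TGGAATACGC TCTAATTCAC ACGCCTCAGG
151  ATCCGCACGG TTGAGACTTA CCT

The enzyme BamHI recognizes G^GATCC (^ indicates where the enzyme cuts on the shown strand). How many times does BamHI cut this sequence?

GGATCC occurs starting at position 149.
BamHI cuts at 1 site.

1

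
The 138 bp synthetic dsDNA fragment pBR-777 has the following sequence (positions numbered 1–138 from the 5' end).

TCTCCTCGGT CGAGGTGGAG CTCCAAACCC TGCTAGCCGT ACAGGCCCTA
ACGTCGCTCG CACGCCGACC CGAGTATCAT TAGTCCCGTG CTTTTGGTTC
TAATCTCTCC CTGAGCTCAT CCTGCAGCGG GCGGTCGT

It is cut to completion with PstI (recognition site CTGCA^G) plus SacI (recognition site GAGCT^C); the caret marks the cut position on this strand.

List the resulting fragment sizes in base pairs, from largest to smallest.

95, 22, 12, 9 bp

The PstI site (CTGCAG) starts at position 122.
PstI cuts after base 5 of each site (before the last base), so after position 126.
SacI sites (GAGCTC) start at positions 18, 113.
SacI cuts after base 5 of each site (before the last base), so after positions 22, 117.
Combined cut positions: 22, 117, 126.
Linear molecule, 3 cuts → 4 fragments:
  1–22 → 22 bp
  23–117 → 95 bp
  118–126 → 9 bp
  127–138 → 12 bp
Sorted largest to smallest: 95, 22, 12, 9 bp.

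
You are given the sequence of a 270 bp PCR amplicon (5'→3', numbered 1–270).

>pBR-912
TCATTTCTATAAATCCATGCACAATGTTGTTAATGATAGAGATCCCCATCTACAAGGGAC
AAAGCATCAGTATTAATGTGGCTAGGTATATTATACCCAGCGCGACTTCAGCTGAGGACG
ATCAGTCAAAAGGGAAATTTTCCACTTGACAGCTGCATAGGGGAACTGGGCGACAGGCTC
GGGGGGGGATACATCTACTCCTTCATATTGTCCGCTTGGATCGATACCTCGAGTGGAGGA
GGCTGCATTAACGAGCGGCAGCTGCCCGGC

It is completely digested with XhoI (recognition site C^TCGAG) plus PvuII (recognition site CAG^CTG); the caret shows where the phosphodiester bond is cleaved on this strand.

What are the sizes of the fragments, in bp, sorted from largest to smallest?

The XhoI site (CTCGAG) starts at position 228.
XhoI cuts after the first base of each site, so after position 228.
PvuII sites (CAGCTG) start at positions 109, 150, 259.
PvuII cuts after base 3 of each site, so after positions 111, 152, 261.
Combined cut positions: 111, 152, 228, 261.
Linear molecule, 4 cuts → 5 fragments:
  1–111 → 111 bp
  112–152 → 41 bp
  153–228 → 76 bp
  229–261 → 33 bp
  262–270 → 9 bp
Sorted largest to smallest: 111, 76, 41, 33, 9 bp.

111, 76, 41, 33, 9 bp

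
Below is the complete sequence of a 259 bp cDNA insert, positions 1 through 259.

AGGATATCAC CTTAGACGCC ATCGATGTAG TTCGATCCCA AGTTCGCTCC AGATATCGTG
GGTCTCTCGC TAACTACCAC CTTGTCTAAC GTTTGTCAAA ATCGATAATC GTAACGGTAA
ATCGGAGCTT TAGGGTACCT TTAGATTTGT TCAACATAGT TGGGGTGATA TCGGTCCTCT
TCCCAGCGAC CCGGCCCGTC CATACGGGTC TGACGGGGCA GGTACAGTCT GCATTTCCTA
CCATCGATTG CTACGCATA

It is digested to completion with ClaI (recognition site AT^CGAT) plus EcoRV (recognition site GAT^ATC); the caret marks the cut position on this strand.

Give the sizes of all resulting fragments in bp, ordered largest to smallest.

75, 67, 48, 32, 17, 15, 5 bp

ClaI sites (ATCGAT) start at positions 21, 101, 243.
ClaI cuts after base 2 of each site, so after positions 22, 102, 244.
EcoRV sites (GATATC) start at positions 3, 52, 167.
EcoRV cuts after base 3 of each site, so after positions 5, 54, 169.
Combined cut positions: 5, 22, 54, 102, 169, 244.
Linear molecule, 6 cuts → 7 fragments:
  1–5 → 5 bp
  6–22 → 17 bp
  23–54 → 32 bp
  55–102 → 48 bp
  103–169 → 67 bp
  170–244 → 75 bp
  245–259 → 15 bp
Sorted largest to smallest: 75, 67, 48, 32, 17, 15, 5 bp.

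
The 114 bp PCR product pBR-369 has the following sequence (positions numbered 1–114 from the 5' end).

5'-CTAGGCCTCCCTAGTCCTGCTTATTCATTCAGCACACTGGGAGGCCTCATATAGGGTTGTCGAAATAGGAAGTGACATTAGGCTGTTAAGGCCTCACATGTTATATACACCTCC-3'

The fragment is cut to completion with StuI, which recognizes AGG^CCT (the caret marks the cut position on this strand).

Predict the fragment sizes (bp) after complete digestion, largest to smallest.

StuI sites (AGGCCT) start at positions 3, 42, 89.
StuI cuts after base 3 of each site, so after positions 5, 44, 91.
Linear molecule, 3 cuts → 4 fragments:
  1–5 → 5 bp
  6–44 → 39 bp
  45–91 → 47 bp
  92–114 → 23 bp
Sorted largest to smallest: 47, 39, 23, 5 bp.

47, 39, 23, 5 bp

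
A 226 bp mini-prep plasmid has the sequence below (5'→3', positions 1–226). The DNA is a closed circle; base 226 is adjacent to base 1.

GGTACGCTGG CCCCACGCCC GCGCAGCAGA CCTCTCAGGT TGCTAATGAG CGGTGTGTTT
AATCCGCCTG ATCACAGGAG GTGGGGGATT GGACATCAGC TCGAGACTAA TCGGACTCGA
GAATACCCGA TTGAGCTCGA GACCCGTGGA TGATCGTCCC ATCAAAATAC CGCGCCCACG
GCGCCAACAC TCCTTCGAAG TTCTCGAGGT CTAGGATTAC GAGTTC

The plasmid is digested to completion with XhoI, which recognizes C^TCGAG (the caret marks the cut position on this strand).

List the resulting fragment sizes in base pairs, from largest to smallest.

XhoI sites (CTCGAG) start at positions 100, 116, 136, 203.
XhoI cuts after the first base of each site, so after positions 100, 116, 136, 203.
Circular molecule, 4 cuts → 4 fragments:
  101–116 → 16 bp
  117–136 → 20 bp
  137–203 → 67 bp
  204–226 then 1–100 → 23 + 100 = 123 bp
Sorted largest to smallest: 123, 67, 20, 16 bp.

123, 67, 20, 16 bp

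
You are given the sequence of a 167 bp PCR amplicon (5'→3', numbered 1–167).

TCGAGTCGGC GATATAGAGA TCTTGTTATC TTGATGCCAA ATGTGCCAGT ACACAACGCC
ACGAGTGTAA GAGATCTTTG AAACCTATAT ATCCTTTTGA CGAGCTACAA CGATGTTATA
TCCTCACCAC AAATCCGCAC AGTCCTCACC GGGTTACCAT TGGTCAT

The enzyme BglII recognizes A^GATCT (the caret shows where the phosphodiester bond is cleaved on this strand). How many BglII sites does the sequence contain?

2

AGATCT occurs starting at positions 18, 72.
BglII cuts at 2 sites.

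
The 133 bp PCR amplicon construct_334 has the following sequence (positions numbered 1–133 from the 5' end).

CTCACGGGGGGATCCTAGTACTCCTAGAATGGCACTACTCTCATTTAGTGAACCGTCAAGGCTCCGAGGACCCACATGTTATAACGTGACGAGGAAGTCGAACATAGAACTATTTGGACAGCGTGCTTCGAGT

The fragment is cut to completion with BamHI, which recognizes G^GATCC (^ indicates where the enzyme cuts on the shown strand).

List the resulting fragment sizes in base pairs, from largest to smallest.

123, 10 bp

The BamHI site (GGATCC) starts at position 10.
BamHI cuts after the first base of each site, so after position 10.
Linear molecule, 1 cut → 2 fragments:
  1–10 → 10 bp
  11–133 → 123 bp
Sorted largest to smallest: 123, 10 bp.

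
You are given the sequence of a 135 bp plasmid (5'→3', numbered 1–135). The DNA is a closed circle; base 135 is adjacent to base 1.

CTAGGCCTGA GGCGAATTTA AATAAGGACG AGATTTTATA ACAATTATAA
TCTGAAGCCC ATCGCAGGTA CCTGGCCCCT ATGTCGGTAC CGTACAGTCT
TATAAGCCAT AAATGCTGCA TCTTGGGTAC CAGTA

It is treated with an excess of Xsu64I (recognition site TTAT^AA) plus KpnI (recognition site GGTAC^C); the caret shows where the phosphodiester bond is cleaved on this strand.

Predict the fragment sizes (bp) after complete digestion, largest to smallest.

Xsu64I sites (TTATAA) start at positions 36, 45, 100.
Xsu64I cuts after base 4 of each site, so after positions 39, 48, 103.
KpnI sites (GGTACC) start at positions 67, 86, 126.
KpnI cuts after base 5 of each site (before the last base), so after positions 71, 90, 130.
Combined cut positions: 39, 48, 71, 90, 103, 130.
Circular molecule, 6 cuts → 6 fragments:
  40–48 → 9 bp
  49–71 → 23 bp
  72–90 → 19 bp
  91–103 → 13 bp
  104–130 → 27 bp
  131–135 then 1–39 → 5 + 39 = 44 bp
Sorted largest to smallest: 44, 27, 23, 19, 13, 9 bp.

44, 27, 23, 19, 13, 9 bp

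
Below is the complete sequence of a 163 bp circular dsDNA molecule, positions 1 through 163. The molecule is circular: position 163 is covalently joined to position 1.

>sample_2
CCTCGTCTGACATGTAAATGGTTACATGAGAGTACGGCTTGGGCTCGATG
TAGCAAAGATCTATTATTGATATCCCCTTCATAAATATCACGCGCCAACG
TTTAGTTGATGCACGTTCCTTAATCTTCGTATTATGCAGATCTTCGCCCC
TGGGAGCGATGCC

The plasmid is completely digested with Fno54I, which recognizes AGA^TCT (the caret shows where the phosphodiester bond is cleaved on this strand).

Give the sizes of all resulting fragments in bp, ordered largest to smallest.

Fno54I sites (AGATCT) start at positions 57, 138.
Fno54I cuts after base 3 of each site, so after positions 59, 140.
Circular molecule, 2 cuts → 2 fragments:
  60–140 → 81 bp
  141–163 then 1–59 → 23 + 59 = 82 bp
Sorted largest to smallest: 82, 81 bp.

82, 81 bp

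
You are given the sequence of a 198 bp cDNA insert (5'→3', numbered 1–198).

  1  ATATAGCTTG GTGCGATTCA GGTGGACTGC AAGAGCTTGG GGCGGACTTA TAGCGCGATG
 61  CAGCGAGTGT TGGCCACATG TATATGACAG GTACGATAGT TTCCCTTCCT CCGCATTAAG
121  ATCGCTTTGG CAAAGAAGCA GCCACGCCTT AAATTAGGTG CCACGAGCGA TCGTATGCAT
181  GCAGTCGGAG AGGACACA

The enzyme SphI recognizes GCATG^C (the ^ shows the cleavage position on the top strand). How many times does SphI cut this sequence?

1

GCATGC occurs starting at position 177.
SphI cuts at 1 site.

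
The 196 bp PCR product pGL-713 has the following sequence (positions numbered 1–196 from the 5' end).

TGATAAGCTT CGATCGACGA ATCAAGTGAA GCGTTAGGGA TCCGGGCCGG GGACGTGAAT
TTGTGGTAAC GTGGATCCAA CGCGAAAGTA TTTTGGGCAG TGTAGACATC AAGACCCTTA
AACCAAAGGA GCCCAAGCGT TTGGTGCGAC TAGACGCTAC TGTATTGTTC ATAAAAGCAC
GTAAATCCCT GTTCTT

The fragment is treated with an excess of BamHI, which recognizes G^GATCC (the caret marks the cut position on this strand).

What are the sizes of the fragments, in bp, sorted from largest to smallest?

BamHI sites (GGATCC) start at positions 38, 73.
BamHI cuts after the first base of each site, so after positions 38, 73.
Linear molecule, 2 cuts → 3 fragments:
  1–38 → 38 bp
  39–73 → 35 bp
  74–196 → 123 bp
Sorted largest to smallest: 123, 38, 35 bp.

123, 38, 35 bp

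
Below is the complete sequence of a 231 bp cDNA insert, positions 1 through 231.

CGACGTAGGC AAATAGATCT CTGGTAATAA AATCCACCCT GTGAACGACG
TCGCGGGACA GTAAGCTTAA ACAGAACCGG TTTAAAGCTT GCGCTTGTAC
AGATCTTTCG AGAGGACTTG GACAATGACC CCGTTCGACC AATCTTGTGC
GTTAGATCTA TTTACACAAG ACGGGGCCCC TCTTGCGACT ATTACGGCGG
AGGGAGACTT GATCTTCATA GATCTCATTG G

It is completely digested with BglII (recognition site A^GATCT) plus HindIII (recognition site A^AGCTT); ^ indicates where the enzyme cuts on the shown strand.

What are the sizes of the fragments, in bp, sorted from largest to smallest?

66, 53, 48, 22, 16, 15, 11 bp

BglII sites (AGATCT) start at positions 15, 101, 154, 220.
BglII cuts after the first base of each site, so after positions 15, 101, 154, 220.
HindIII sites (AAGCTT) start at positions 63, 85.
HindIII cuts after the first base of each site, so after positions 63, 85.
Combined cut positions: 15, 63, 85, 101, 154, 220.
Linear molecule, 6 cuts → 7 fragments:
  1–15 → 15 bp
  16–63 → 48 bp
  64–85 → 22 bp
  86–101 → 16 bp
  102–154 → 53 bp
  155–220 → 66 bp
  221–231 → 11 bp
Sorted largest to smallest: 66, 53, 48, 22, 16, 15, 11 bp.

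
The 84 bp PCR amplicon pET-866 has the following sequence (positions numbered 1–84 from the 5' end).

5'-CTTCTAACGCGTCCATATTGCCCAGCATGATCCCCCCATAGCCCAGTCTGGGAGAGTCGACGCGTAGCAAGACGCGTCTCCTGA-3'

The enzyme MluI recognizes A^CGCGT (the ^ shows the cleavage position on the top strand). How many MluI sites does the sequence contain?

ACGCGT occurs starting at positions 7, 60, 72.
MluI cuts at 3 sites.

3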